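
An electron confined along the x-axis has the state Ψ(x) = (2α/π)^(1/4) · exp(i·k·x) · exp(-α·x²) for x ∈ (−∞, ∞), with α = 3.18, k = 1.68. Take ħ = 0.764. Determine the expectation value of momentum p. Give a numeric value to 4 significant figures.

1.284

p Ψ = −iħ dΨ/dx; then ⟨p⟩ = ∫ Ψ*·(pΨ) dx.
Gaussian moments: ∫x^(2j)·e^(−2αx²) dx = (2j−1)!!/(4α)^j · √(π/(2α)), odd powers integrate to 0; here √(π/(2α)) = 0.70282. Derivatives: Ψ′ = (ik − 2αx)·Ψ, Ψ″ = ((ik − 2αx)² − 2α)·Ψ; the odd-in-x pieces drop out.
⟨p⟩ = 1.2835.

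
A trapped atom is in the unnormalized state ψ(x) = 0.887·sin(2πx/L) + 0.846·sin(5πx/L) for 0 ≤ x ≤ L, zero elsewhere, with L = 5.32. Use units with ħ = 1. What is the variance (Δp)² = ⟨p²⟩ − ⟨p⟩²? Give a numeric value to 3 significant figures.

4.88

Compute ⟨p⟩ and ⟨p²⟩ separately; (Δp)² = ⟨p²⟩ − ⟨p⟩².
d²/dx² sin(jπx/L) = −(jπ/L)²·sin(jπx/L); on 0 ≤ x ≤ L, ∫sin²(jπx/L) dx = L/2 and ∫sin(jπx/L)·sin(lπx/L) dx = 0 for j ≠ l, so only diagonal terms survive in ∫|ψ|² and ∫ψ·ψ″; ∫ψ·ψ′ dx = [ψ²/2] between the walls = 0.
Normalization: ∫|ψ|² dx = 3.9966.
⟨p⟩ = 0.0000 and ⟨p²⟩ = 4.8833.
(Δp)² = 4.8833 − (0.0000)² = 4.8833.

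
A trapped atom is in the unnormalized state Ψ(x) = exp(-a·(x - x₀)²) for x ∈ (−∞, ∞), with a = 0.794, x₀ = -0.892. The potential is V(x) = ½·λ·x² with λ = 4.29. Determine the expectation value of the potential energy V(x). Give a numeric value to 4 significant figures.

2.382

⟨V⟩ = ∫ V(x)·|Ψ|² dx / ∫|Ψ|² dx.
Gaussian moments (u = x − x₀): ∫u^(2j)·e^(−2au²) du = (2j−1)!!/(4a)^j · √(π/(2a)), odd powers integrate to 0; here √(π/(2a)) = 1.4065.
State is unnormalized: ∫|Ψ|² dx = 1.4065, and ∫Ψ*·V(x)·Ψ dx = 3.3505, so ⟨V⟩ = 3.3505 / 1.4065.
⟨V⟩ = 2.3821.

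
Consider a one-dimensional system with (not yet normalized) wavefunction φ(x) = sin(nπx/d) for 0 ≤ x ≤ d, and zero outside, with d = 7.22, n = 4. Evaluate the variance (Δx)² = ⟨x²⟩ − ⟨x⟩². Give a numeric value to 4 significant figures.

Compute ⟨x⟩ and ⟨x²⟩ separately, then (Δx)² = ⟨x²⟩ − ⟨x⟩².
With sin²θ = (1 − cos2θ)/2 on 0 ≤ x ≤ d: ∫sin²(nπx/d) dx = d/2, ∫x·sin²(nπx/d) dx = d²/4, ∫x²·sin²(nπx/d) dx = d³·(1/6 − 1/(4n²π²)); higher powers xᵏ the same way, integrating xᵏ·cos(2nπx/d) by parts.
Normalization: ∫|φ|² dx = 3.6100.
⟨x⟩ = 3.6100 and ⟨x²⟩ = 17.211.
(Δx)² = 17.211 − (3.6100)² = 4.1790.

4.179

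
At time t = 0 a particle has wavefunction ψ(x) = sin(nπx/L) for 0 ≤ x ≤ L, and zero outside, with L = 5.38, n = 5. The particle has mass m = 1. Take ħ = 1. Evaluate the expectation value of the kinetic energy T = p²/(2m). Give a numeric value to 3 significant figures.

T = −(ħ²/2m) d²/dx², so ⟨T⟩ = −(ħ²/2m) ∫ ψ*·ψ'' dx / ∫|ψ|² dx; with m = 1.
d/dx sin(nπx/L) = (nπ/L)·cos(nπx/L) and d²/dx² sin(nπx/L) = −(nπ/L)²·sin(nπx/L); on 0 ≤ x ≤ L, ∫sin²(nπx/L) dx = L/2 and ∫sin(nπx/L)·cos(nπx/L) dx = 0.
State is unnormalized: ∫|ψ|² dx = 2.6900, and ∫ψ*·(−ħ²/2m · ψ'') dx = 11.466, so ⟨T⟩ = 11.466 / 2.6900.
⟨T⟩ = 4.2623.

4.26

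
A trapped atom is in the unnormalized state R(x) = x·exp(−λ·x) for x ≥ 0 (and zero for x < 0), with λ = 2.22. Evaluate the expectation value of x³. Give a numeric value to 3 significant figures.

0.685

⟨x³⟩ = ∫ x³·|R|² dx / ∫|R|² dx (integrals over the domain).
Every integrand reduces to terms xʲ·e^(−2λx) on [0, ∞); use ∫₀^∞ xʲ·e^(−2λx) dx = j!/(2λ)^(j+1).
State is unnormalized: ∫|R|² dx = 0.022850, and ∫R*·x³·R dx = 0.015663, so ⟨x³⟩ = 0.015663 / 0.022850.
⟨x³⟩ = 0.68549.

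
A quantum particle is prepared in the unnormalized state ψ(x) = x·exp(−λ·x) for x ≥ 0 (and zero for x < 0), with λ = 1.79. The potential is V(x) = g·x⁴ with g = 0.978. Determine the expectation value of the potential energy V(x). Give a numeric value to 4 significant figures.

2.143

⟨V⟩ = ∫ V(x)·|ψ|² dx / ∫|ψ|² dx.
Every integrand reduces to terms xʲ·e^(−2λx) on [0, ∞); use ∫₀^∞ xʲ·e^(−2λx) dx = j!/(2λ)^(j+1).
State is unnormalized: ∫|ψ|² dx = 0.043589, and ∫ψ*·V(x)·ψ dx = 0.093431, so ⟨V⟩ = 0.093431 / 0.043589.
⟨V⟩ = 2.1434.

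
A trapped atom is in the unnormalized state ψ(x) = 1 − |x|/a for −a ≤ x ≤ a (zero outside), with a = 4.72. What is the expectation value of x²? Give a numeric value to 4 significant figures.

2.228

⟨x²⟩ = ∫ x²·|ψ|² dx / ∫|ψ|² dx (integrals over the domain).
ψ is even, so ∫ over [−a, a] = 2∫₀ᵃ with ψ = 1 − x/a there: ∫₀ᵃ (1 − x/a)² dx = a/3, ∫₀ᵃ x²(1 − x/a)² dx = a³/30, ∫₀ᵃ x⁴(1 − x/a)² dx = a⁵/105.
State is unnormalized: ∫|ψ|² dx = 3.1467, and ∫ψ*·x²·ψ dx = 7.0103, so ⟨x²⟩ = 7.0103 / 3.1467.
⟨x²⟩ = 2.2278.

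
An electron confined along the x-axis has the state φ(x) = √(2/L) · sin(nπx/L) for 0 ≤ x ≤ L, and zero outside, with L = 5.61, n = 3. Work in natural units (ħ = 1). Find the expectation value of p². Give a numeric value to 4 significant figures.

2.822

p² φ = −ħ² d²φ/dx²; ⟨p²⟩ = −ħ² ∫ φ*·φ'' dx.
d/dx sin(nπx/L) = (nπ/L)·cos(nπx/L) and d²/dx² sin(nπx/L) = −(nπ/L)²·sin(nπx/L); on 0 ≤ x ≤ L, ∫sin²(nπx/L) dx = L/2 and ∫sin(nπx/L)·cos(nπx/L) dx = 0.
⟨p²⟩ = 2.8224.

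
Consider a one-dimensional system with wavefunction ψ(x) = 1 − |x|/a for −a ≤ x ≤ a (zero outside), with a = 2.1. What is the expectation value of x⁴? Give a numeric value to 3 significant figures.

0.556

⟨x⁴⟩ = ∫ x⁴·|ψ|² dx / ∫|ψ|² dx (integrals over the domain).
ψ is even, so ∫ over [−a, a] = 2∫₀ᵃ with ψ = 1 − x/a there: ∫₀ᵃ (1 − x/a)² dx = a/3, ∫₀ᵃ x²(1 − x/a)² dx = a³/30, ∫₀ᵃ x⁴(1 − x/a)² dx = a⁵/105.
State is unnormalized: ∫|ψ|² dx = 1.4000, and ∫ψ*·x⁴·ψ dx = 0.77792, so ⟨x⁴⟩ = 0.77792 / 1.4000.
⟨x⁴⟩ = 0.55566.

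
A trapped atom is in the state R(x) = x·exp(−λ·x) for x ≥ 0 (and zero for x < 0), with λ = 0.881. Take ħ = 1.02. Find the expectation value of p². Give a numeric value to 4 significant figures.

0.8075

p² R = −ħ² d²R/dx²; ⟨p²⟩ = −ħ² ∫ R*·R'' dx / ∫|R|² dx.
Differentiate x·exp(−λ·x) with the product rule; every integrand then reduces to terms xʲ·e^(−2λx) on [0, ∞), with ∫₀^∞ xʲ·e^(−2λx) dx = j!/(2λ)^(j+1).
State is unnormalized: ∫|R|² dx = 0.36561, and ∫R*·(−ħ² R'') dx = 0.29523, so ⟨p²⟩ = 0.29523 / 0.36561.
⟨p²⟩ = 0.80752.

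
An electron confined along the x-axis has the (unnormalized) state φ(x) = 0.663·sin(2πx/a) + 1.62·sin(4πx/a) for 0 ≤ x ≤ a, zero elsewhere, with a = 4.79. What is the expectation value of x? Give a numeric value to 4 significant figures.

2.395

⟨x⟩ = ∫ x·|φ|² dx / ∫|φ|² dx (integrals over the domain).
On 0 ≤ x ≤ a (j ≠ l): ∫sin²(jπx/a) dx = a/2, ∫sin(jπx/a)·sin(lπx/a) dx = 0; diagonal moments ∫x·sin²(jπx/a) dx = a²/4, ∫x²·sin²(jπx/a) dx = a³·(1/6 − 1/(4j²π²)); cross terms ∫x·sin(jπx/a)·sin(lπx/a) dx = 0 for j + l even and −4jla²/(π²(j² − l²)²) for j + l odd, ∫x²·sin(jπx/a)·sin(lπx/a) dx = (−1)^(j+l)·4jla³/(π²(j² − l²)²); higher powers the same way via product-to-sum and parts.
State is unnormalized: ∫|φ|² dx = 7.3382, and ∫φ*·x·φ dx = 17.575, so ⟨x⟩ = 17.575 / 7.3382.
⟨x⟩ = 2.3950.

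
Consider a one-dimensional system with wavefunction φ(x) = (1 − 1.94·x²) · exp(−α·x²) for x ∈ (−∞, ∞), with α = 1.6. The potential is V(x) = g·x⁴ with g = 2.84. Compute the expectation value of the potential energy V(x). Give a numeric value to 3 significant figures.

⟨V⟩ = ∫ V(x)·|φ|² dx / ∫|φ|² dx.
Expand each integrand as polynomial × e^(−2αx²) and use ∫x^(2j)·e^(−2αx²) dx = (2j−1)!!/(4α)^j · √(π/(2α)), odd powers → 0; here √(π/(2α)) = 0.99083.
State is unnormalized: ∫|φ|² dx = 0.66327, and ∫φ*·V(x)·φ dx = 0.24417, so ⟨V⟩ = 0.24417 / 0.66327.
⟨V⟩ = 0.36813.

0.368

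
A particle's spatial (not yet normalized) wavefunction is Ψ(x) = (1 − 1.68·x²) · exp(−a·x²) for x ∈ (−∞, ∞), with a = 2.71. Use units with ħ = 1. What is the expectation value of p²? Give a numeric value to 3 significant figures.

5.26

p² Ψ = −ħ² d²Ψ/dx²; ⟨p²⟩ = −ħ² ∫ Ψ*·Ψ'' dx / ∫|Ψ|² dx.
Expand each integrand as polynomial × e^(−2ax²) and use ∫x^(2j)·e^(−2ax²) dx = (2j−1)!!/(4a)^j · √(π/(2a)), odd powers → 0; here √(π/(2a)) = 0.76133. Differentiate with the product rule, d/dx e^(−ax²) = −2ax·e^(−ax²).
State is unnormalized: ∫|Ψ|² dx = 0.58021, and ∫Ψ*·(−ħ² Ψ'') dx = 3.0496, so ⟨p²⟩ = 3.0496 / 0.58021.
⟨p²⟩ = 5.2561.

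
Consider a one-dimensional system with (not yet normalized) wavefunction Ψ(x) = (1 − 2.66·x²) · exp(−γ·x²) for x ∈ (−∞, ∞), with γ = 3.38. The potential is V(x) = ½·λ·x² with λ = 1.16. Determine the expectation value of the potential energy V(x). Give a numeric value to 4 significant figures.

⟨V⟩ = ∫ V(x)·|Ψ|² dx / ∫|Ψ|² dx.
Expand each integrand as polynomial × e^(−2γx²) and use ∫x^(2j)·e^(−2γx²) dx = (2j−1)!!/(4γ)^j · √(π/(2γ)), odd powers → 0; here √(π/(2γ)) = 0.68171.
State is unnormalized: ∫|Ψ|² dx = 0.49263, and ∫Ψ*·V(x)·Ψ dx = 0.011703, so ⟨V⟩ = 0.011703 / 0.49263.
⟨V⟩ = 0.023756.

0.02376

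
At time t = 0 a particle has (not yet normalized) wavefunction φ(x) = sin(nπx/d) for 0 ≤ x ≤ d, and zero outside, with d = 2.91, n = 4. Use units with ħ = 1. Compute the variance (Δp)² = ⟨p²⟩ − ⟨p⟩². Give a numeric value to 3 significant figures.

Compute ⟨p⟩ and ⟨p²⟩ separately; (Δp)² = ⟨p²⟩ − ⟨p⟩².
d/dx sin(nπx/d) = (nπ/d)·cos(nπx/d) and d²/dx² sin(nπx/d) = −(nπ/d)²·sin(nπx/d); on 0 ≤ x ≤ d, ∫sin²(nπx/d) dx = d/2 and ∫sin(nπx/d)·cos(nπx/d) dx = 0.
Normalization: ∫|φ|² dx = 1.4550.
⟨p⟩ = 0.0000 and ⟨p²⟩ = 18.648.
(Δp)² = 18.648 − (0.0000)² = 18.648.

18.6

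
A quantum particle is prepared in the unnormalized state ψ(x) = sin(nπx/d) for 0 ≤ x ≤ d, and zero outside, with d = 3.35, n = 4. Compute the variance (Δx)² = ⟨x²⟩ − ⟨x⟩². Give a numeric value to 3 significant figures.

Compute ⟨x⟩ and ⟨x²⟩ separately, then (Δx)² = ⟨x²⟩ − ⟨x⟩².
With sin²θ = (1 − cos2θ)/2 on 0 ≤ x ≤ d: ∫sin²(nπx/d) dx = d/2, ∫x·sin²(nπx/d) dx = d²/4, ∫x²·sin²(nπx/d) dx = d³·(1/6 − 1/(4n²π²)); higher powers xᵏ the same way, integrating xᵏ·cos(2nπx/d) by parts.
Normalization: ∫|ψ|² dx = 1.6750.
⟨x⟩ = 1.6750 and ⟨x²⟩ = 3.7053.
(Δx)² = 3.7053 − (1.6750)² = 0.89967.

0.900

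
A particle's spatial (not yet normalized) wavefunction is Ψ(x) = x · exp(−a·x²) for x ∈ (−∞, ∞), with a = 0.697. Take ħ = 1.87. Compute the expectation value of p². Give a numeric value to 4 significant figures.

7.312

p² Ψ = −ħ² d²Ψ/dx²; ⟨p²⟩ = −ħ² ∫ Ψ*·Ψ'' dx / ∫|Ψ|² dx.
Expand each integrand as polynomial × e^(−2ax²) and use ∫x^(2j)·e^(−2ax²) dx = (2j−1)!!/(4a)^j · √(π/(2a)), odd powers → 0; here √(π/(2a)) = 1.5012. Differentiate with the product rule, d/dx e^(−ax²) = −2ax·e^(−ax²).
State is unnormalized: ∫|Ψ|² dx = 0.53846, and ∫Ψ*·(−ħ² Ψ'') dx = 3.9372, so ⟨p²⟩ = 3.9372 / 0.53846.
⟨p²⟩ = 7.3120.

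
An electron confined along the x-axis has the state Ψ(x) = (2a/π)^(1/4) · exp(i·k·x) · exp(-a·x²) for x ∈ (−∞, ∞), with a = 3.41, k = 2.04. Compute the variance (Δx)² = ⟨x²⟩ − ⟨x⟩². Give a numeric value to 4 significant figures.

Compute ⟨x⟩ and ⟨x²⟩ separately, then (Δx)² = ⟨x²⟩ − ⟨x⟩².
Gaussian moments: ∫x^(2j)·e^(−2ax²) dx = (2j−1)!!/(4a)^j · √(π/(2a)), odd powers integrate to 0; here √(π/(2a)) = 0.67871.
⟨x⟩ = 0.0000 and ⟨x²⟩ = 0.073314.
(Δx)² = 0.073314 − (0.0000)² = 0.073314.

0.07331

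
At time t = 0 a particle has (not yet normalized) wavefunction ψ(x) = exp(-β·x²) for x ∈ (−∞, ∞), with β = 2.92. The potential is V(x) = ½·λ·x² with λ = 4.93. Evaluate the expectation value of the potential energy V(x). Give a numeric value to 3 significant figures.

⟨V⟩ = ∫ V(x)·|ψ|² dx / ∫|ψ|² dx.
Gaussian moments: ∫x^(2j)·e^(−2βx²) dx = (2j−1)!!/(4β)^j · √(π/(2β)), odd powers integrate to 0; here √(π/(2β)) = 0.73345.
State is unnormalized: ∫|ψ|² dx = 0.73345, and ∫ψ*·V(x)·ψ dx = 0.15479, so ⟨V⟩ = 0.15479 / 0.73345.
⟨V⟩ = 0.21104.

0.211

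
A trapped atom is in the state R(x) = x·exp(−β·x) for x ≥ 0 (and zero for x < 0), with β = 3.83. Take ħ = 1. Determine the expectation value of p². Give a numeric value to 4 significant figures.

p² R = −ħ² d²R/dx²; ⟨p²⟩ = −ħ² ∫ R*·R'' dx / ∫|R|² dx.
Differentiate x·exp(−β·x) with the product rule; every integrand then reduces to terms xʲ·e^(−2βx) on [0, ∞), with ∫₀^∞ xʲ·e^(−2βx) dx = j!/(2β)^(j+1).
State is unnormalized: ∫|R|² dx = 0.0044498, and ∫R*·(−ħ² R'') dx = 0.065274, so ⟨p²⟩ = 0.065274 / 0.0044498.
⟨p²⟩ = 14.669.

14.67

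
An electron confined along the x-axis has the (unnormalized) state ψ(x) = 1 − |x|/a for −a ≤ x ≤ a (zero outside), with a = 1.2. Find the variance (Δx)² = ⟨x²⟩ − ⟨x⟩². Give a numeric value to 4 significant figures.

0.1440

Compute ⟨x⟩ and ⟨x²⟩ separately, then (Δx)² = ⟨x²⟩ − ⟨x⟩².
ψ is even, so ∫ over [−a, a] = 2∫₀ᵃ with ψ = 1 − x/a there: ∫₀ᵃ (1 − x/a)² dx = a/3, ∫₀ᵃ x²(1 − x/a)² dx = a³/30, ∫₀ᵃ x⁴(1 − x/a)² dx = a⁵/105.
Normalization: ∫|ψ|² dx = 0.80000.
⟨x⟩ = 0.0000 and ⟨x²⟩ = 0.14400.
(Δx)² = 0.14400 − (0.0000)² = 0.14400.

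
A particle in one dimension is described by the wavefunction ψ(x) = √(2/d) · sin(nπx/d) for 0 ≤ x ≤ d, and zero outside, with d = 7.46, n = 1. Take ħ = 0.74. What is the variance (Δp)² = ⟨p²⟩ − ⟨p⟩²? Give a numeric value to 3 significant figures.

Compute ⟨p⟩ and ⟨p²⟩ separately; (Δp)² = ⟨p²⟩ − ⟨p⟩².
d/dx sin(nπx/d) = (nπ/d)·cos(nπx/d) and d²/dx² sin(nπx/d) = −(nπ/d)²·sin(nπx/d); on 0 ≤ x ≤ d, ∫sin²(nπx/d) dx = d/2 and ∫sin(nπx/d)·cos(nπx/d) dx = 0.
⟨p⟩ = 0.0000 and ⟨p²⟩ = 0.097115.
(Δp)² = 0.097115 − (0.0000)² = 0.097115.

0.0971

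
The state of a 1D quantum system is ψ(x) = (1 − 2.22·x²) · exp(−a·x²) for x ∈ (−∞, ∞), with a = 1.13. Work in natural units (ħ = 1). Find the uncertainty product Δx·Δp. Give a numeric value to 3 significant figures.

1.67

Δx = √(⟨x²⟩−⟨x⟩²), Δp = √(⟨p²⟩−⟨p⟩²).
Expand each integrand as polynomial × e^(−2ax²) and use ∫x^(2j)·e^(−2ax²) dx = (2j−1)!!/(4a)^j · √(π/(2a)), odd powers → 0; here √(π/(2a)) = 1.1790. Differentiate with the product rule, d/dx e^(−ax²) = −2ax·e^(−ax²).
Normalization: ∫|ψ|² dx = 0.87411.
⟨x⟩ = 0.0000, ⟨x²⟩ = 0.49881 ⇒ Δx = 0.70626.
⟨p⟩ = 0.0000, ⟨p²⟩ = 5.5951 ⇒ Δp = 2.3654.
Δx·Δp = 1.6706.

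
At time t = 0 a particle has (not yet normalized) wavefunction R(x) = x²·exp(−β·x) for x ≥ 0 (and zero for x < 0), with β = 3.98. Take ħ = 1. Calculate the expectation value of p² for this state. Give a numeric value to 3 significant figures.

p² R = −ħ² d²R/dx²; ⟨p²⟩ = −ħ² ∫ R*·R'' dx / ∫|R|² dx.
Differentiate x²·exp(−β·x) with the product rule; every integrand then reduces to terms xʲ·e^(−2βx) on [0, ∞), with ∫₀^∞ xʲ·e^(−2βx) dx = j!/(2β)^(j+1).
State is unnormalized: ∫|R|² dx = 0.00075101, and ∫R*·(−ħ² R'') dx = 0.0039654, so ⟨p²⟩ = 0.0039654 / 0.00075101.
⟨p²⟩ = 5.2801.

5.28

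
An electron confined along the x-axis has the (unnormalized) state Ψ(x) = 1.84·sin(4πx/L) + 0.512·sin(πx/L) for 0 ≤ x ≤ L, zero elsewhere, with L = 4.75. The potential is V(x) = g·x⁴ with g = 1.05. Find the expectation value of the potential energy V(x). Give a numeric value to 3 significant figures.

93.3

⟨V⟩ = ∫ V(x)·|Ψ|² dx / ∫|Ψ|² dx.
On 0 ≤ x ≤ L (j ≠ l): ∫sin²(jπx/L) dx = L/2, ∫sin(jπx/L)·sin(lπx/L) dx = 0; diagonal moments ∫x·sin²(jπx/L) dx = L²/4, ∫x²·sin²(jπx/L) dx = L³·(1/6 − 1/(4j²π²)); cross terms ∫x·sin(jπx/L)·sin(lπx/L) dx = 0 for j + l even and −4jlL²/(π²(j² − l²)²) for j + l odd, ∫x²·sin(jπx/L)·sin(lπx/L) dx = (−1)^(j+l)·4jlL³/(π²(j² − l²)²); higher powers the same way via product-to-sum and parts.
State is unnormalized: ∫|Ψ|² dx = 8.6634, and ∫Ψ*·V(x)·Ψ dx = 808.00, so ⟨V⟩ = 808.00 / 8.6634.
⟨V⟩ = 93.265.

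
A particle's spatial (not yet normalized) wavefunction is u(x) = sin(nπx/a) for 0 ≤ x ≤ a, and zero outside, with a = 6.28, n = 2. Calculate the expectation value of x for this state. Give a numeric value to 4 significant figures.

3.140

⟨x⟩ = ∫ x·|u|² dx / ∫|u|² dx (integrals over the domain).
With sin²θ = (1 − cos2θ)/2 on 0 ≤ x ≤ a: ∫sin²(nπx/a) dx = a/2, ∫x·sin²(nπx/a) dx = a²/4, ∫x²·sin²(nπx/a) dx = a³·(1/6 − 1/(4n²π²)); higher powers xᵏ the same way, integrating xᵏ·cos(2nπx/a) by parts.
State is unnormalized: ∫|u|² dx = 3.1400, and ∫u*·x·u dx = 9.8596, so ⟨x⟩ = 9.8596 / 3.1400.
⟨x⟩ = 3.1400.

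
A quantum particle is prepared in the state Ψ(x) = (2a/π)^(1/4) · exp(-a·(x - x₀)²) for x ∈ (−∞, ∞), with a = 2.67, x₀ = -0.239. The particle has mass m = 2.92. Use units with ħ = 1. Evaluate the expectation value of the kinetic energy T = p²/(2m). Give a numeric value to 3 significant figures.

0.457

T = −(ħ²/2m) d²/dx², so ⟨T⟩ = −(ħ²/2m) ∫ Ψ*·Ψ'' dx; with m = 2.92.
Gaussian moments (u = x − x₀): ∫u^(2j)·e^(−2au²) du = (2j−1)!!/(4a)^j · √(π/(2a)), odd powers integrate to 0; here √(π/(2a)) = 0.76702. Derivatives: d/dx e^(−au²) = −2au·e^(−au²), d²/dx² e^(−au²) = (4a²u² − 2a)·e^(−au²).
⟨T⟩ = 0.45719.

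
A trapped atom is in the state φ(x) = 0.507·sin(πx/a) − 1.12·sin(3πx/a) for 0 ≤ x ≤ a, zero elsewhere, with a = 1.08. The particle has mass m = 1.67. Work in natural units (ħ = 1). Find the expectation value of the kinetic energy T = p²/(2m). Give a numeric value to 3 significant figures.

T = −(ħ²/2m) d²/dx², so ⟨T⟩ = −(ħ²/2m) ∫ φ*·φ'' dx / ∫|φ|² dx; with m = 1.67.
d²/dx² sin(jπx/a) = −(jπ/a)²·sin(jπx/a); on 0 ≤ x ≤ a, ∫sin²(jπx/a) dx = a/2 and ∫sin(jπx/a)·sin(lπx/a) dx = 0 for j ≠ l, so only diagonal terms survive in ∫|φ|² and ∫φ·φ″; ∫φ·φ′ dx = [φ²/2] between the walls = 0.
State is unnormalized: ∫|φ|² dx = 0.81618, and ∫φ*·(−ħ²/2m · φ'') dx = 15.796, so ⟨T⟩ = 15.796 / 0.81618.
⟨T⟩ = 19.354.

19.4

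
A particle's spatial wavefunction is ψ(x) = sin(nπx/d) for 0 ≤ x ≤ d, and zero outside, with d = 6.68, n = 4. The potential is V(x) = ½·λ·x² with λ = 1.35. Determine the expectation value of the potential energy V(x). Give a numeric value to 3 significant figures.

9.94

⟨V⟩ = ∫ V(x)·|ψ|² dx / ∫|ψ|² dx.
With sin²θ = (1 − cos2θ)/2 on 0 ≤ x ≤ d: ∫sin²(nπx/d) dx = d/2, ∫x·sin²(nπx/d) dx = d²/4, ∫x²·sin²(nπx/d) dx = d³·(1/6 − 1/(4n²π²)); higher powers xᵏ the same way, integrating xᵏ·cos(2nπx/d) by parts.
State is unnormalized: ∫|ψ|² dx = 3.3400, and ∫ψ*·V(x)·ψ dx = 33.215, so ⟨V⟩ = 33.215 / 3.3400.
⟨V⟩ = 9.9447.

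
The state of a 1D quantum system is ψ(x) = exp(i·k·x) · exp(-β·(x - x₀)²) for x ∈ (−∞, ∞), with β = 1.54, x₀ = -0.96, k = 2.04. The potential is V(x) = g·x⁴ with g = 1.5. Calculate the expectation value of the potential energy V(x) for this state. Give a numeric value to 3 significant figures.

⟨V⟩ = ∫ V(x)·|ψ|² dx / ∫|ψ|² dx.
Gaussian moments (u = x − x₀): ∫u^(2j)·e^(−2βu²) du = (2j−1)!!/(4β)^j · √(π/(2β)), odd powers integrate to 0; here √(π/(2β)) = 1.0099.
State is unnormalized: ∫|ψ|² dx = 1.0099, and ∫ψ*·V(x)·ψ dx = 2.7664, so ⟨V⟩ = 2.7664 / 1.0099.
⟨V⟩ = 2.7391.

2.74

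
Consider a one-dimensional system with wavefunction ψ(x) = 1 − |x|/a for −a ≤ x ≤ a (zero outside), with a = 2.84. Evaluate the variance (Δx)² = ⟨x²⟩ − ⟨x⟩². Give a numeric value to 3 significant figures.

0.807

Compute ⟨x⟩ and ⟨x²⟩ separately, then (Δx)² = ⟨x²⟩ − ⟨x⟩².
ψ is even, so ∫ over [−a, a] = 2∫₀ᵃ with ψ = 1 − x/a there: ∫₀ᵃ (1 − x/a)² dx = a/3, ∫₀ᵃ x²(1 − x/a)² dx = a³/30, ∫₀ᵃ x⁴(1 − x/a)² dx = a⁵/105.
Normalization: ∫|ψ|² dx = 1.8933.
⟨x⟩ = 0.0000 and ⟨x²⟩ = 0.80656.
(Δx)² = 0.80656 − (0.0000)² = 0.80656.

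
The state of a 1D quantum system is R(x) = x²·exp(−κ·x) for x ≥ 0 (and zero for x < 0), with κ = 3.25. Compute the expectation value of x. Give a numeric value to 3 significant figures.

⟨x⟩ = ∫ x·|R|² dx / ∫|R|² dx (integrals over the domain).
Every integrand reduces to terms xʲ·e^(−2κx) on [0, ∞); use ∫₀^∞ xʲ·e^(−2κx) dx = j!/(2κ)^(j+1).
State is unnormalized: ∫|R|² dx = 0.0020684, and ∫R*·x·R dx = 0.0015911, so ⟨x⟩ = 0.0015911 / 0.0020684.
⟨x⟩ = 0.76923.

0.769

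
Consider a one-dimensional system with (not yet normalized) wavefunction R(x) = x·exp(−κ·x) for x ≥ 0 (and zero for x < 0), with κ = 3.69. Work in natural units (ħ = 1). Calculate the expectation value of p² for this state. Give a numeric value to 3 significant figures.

p² R = −ħ² d²R/dx²; ⟨p²⟩ = −ħ² ∫ R*·R'' dx / ∫|R|² dx.
Differentiate x·exp(−κ·x) with the product rule; every integrand then reduces to terms xʲ·e^(−2κx) on [0, ∞), with ∫₀^∞ xʲ·e^(−2κx) dx = j!/(2κ)^(j+1).
State is unnormalized: ∫|R|² dx = 0.0049758, and ∫R*·(−ħ² R'') dx = 0.067751, so ⟨p²⟩ = 0.067751 / 0.0049758.
⟨p²⟩ = 13.616.

13.6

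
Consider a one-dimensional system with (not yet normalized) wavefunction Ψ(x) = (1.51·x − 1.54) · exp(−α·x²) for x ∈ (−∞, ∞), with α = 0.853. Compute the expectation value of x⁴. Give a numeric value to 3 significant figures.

0.484

⟨x⁴⟩ = ∫ x⁴·|Ψ|² dx / ∫|Ψ|² dx (integrals over the domain).
Expand each integrand as polynomial × e^(−2αx²) and use ∫x^(2j)·e^(−2αx²) dx = (2j−1)!!/(4α)^j · √(π/(2α)), odd powers → 0; here √(π/(2α)) = 1.3570.
State is unnormalized: ∫|Ψ|² dx = 4.1251, and ∫Ψ*·x⁴·Ψ dx = 1.9978, so ⟨x⁴⟩ = 1.9978 / 4.1251.
⟨x⁴⟩ = 0.48429.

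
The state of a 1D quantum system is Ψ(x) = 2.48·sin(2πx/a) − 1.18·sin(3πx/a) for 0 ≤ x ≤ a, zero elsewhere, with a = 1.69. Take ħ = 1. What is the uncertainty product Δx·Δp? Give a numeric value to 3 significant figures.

Δx = √(⟨x²⟩−⟨x⟩²), Δp = √(⟨p²⟩−⟨p⟩²).
On 0 ≤ x ≤ a (j ≠ l): ∫sin²(jπx/a) dx = a/2, ∫sin(jπx/a)·sin(lπx/a) dx = 0; diagonal moments ∫x·sin²(jπx/a) dx = a²/4, ∫x²·sin²(jπx/a) dx = a³·(1/6 − 1/(4j²π²)); cross terms ∫x·sin(jπx/a)·sin(lπx/a) dx = 0 for j + l even and −4jla²/(π²(j² − l²)²) for j + l odd, ∫x²·sin(jπx/a)·sin(lπx/a) dx = (−1)^(j+l)·4jla³/(π²(j² − l²)²); higher powers the same way via product-to-sum and parts. d²/dx² sin(jπx/a) = −(jπ/a)²·sin(jπx/a); on 0 ≤ x ≤ a, ∫sin²(jπx/a) dx = a/2 and ∫sin(jπx/a)·sin(lπx/a) dx = 0 for j ≠ l, so only diagonal terms survive in ∫|Ψ|² and ∫Ψ·Ψ″; ∫Ψ·Ψ′ dx = [Ψ²/2] between the walls = 0.
Normalization: ∫|Ψ|² dx = 6.3737.
⟨x⟩ = 1.1001, ⟨x²⟩ = 1.3507 ⇒ Δx = 0.37479.
⟨p⟩ = 0.0000, ⟨p²⟩ = 17.012 ⇒ Δp = 4.1246.
Δx·Δp = 1.5458.

1.55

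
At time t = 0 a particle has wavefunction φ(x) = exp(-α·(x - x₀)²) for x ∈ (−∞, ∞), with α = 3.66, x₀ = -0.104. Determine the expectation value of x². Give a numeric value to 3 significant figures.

⟨x²⟩ = ∫ x²·|φ|² dx / ∫|φ|² dx (integrals over the domain).
Gaussian moments (u = x − x₀): ∫u^(2j)·e^(−2αu²) du = (2j−1)!!/(4α)^j · √(π/(2α)), odd powers integrate to 0; here √(π/(2α)) = 0.65512.
State is unnormalized: ∫|φ|² dx = 0.65512, and ∫φ*·x²·φ dx = 0.051834, so ⟨x²⟩ = 0.051834 / 0.65512.
⟨x²⟩ = 0.079122.

0.0791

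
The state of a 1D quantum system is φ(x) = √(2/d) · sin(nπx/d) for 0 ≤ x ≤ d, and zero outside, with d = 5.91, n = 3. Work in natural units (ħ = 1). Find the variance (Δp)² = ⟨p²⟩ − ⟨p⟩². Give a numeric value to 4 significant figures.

2.543

Compute ⟨p⟩ and ⟨p²⟩ separately; (Δp)² = ⟨p²⟩ − ⟨p⟩².
d/dx sin(nπx/d) = (nπ/d)·cos(nπx/d) and d²/dx² sin(nπx/d) = −(nπ/d)²·sin(nπx/d); on 0 ≤ x ≤ d, ∫sin²(nπx/d) dx = d/2 and ∫sin(nπx/d)·cos(nπx/d) dx = 0.
⟨p⟩ = 0.0000 and ⟨p²⟩ = 2.5431.
(Δp)² = 2.5431 − (0.0000)² = 2.5431.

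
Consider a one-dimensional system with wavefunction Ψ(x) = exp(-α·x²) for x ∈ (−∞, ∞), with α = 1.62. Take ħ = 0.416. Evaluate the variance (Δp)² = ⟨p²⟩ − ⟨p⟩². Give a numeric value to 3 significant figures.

Compute ⟨p⟩ and ⟨p²⟩ separately; (Δp)² = ⟨p²⟩ − ⟨p⟩².
Gaussian moments: ∫x^(2j)·e^(−2αx²) dx = (2j−1)!!/(4α)^j · √(π/(2α)), odd powers integrate to 0; here √(π/(2α)) = 0.98470. Derivatives: d/dx e^(−αx²) = −2αx·e^(−αx²), d²/dx² e^(−αx²) = (4α²x² − 2α)·e^(−αx²).
Normalization: ∫|Ψ|² dx = 0.98470.
⟨p⟩ = 0.0000 and ⟨p²⟩ = 0.28035.
(Δp)² = 0.28035 − (0.0000)² = 0.28035.

0.280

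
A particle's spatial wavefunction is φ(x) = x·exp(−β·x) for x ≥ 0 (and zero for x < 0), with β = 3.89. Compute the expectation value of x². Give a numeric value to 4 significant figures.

⟨x²⟩ = ∫ x²·|φ|² dx / ∫|φ|² dx (integrals over the domain).
Every integrand reduces to terms xʲ·e^(−2βx) on [0, ∞); use ∫₀^∞ xʲ·e^(−2βx) dx = j!/(2β)^(j+1).
State is unnormalized: ∫|φ|² dx = 0.0042471, and ∫φ*·x²·φ dx = 0.00084200, so ⟨x²⟩ = 0.00084200 / 0.0042471.
⟨x²⟩ = 0.19825.

0.1983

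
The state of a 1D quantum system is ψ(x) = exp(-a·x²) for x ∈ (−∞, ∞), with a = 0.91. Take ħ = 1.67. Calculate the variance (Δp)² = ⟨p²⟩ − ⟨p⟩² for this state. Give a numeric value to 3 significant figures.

Compute ⟨p⟩ and ⟨p²⟩ separately; (Δp)² = ⟨p²⟩ − ⟨p⟩².
Gaussian moments: ∫x^(2j)·e^(−2ax²) dx = (2j−1)!!/(4a)^j · √(π/(2a)), odd powers integrate to 0; here √(π/(2a)) = 1.3138. Derivatives: d/dx e^(−ax²) = −2ax·e^(−ax²), d²/dx² e^(−ax²) = (4a²x² − 2a)·e^(−ax²).
Normalization: ∫|ψ|² dx = 1.3138.
⟨p⟩ = 0.0000 and ⟨p²⟩ = 2.5379.
(Δp)² = 2.5379 − (0.0000)² = 2.5379.

2.54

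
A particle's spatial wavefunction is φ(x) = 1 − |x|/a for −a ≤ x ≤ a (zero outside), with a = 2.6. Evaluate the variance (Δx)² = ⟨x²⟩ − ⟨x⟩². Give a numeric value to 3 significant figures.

Compute ⟨x⟩ and ⟨x²⟩ separately, then (Δx)² = ⟨x²⟩ − ⟨x⟩².
φ is even, so ∫ over [−a, a] = 2∫₀ᵃ with φ = 1 − x/a there: ∫₀ᵃ (1 − x/a)² dx = a/3, ∫₀ᵃ x²(1 − x/a)² dx = a³/30, ∫₀ᵃ x⁴(1 − x/a)² dx = a⁵/105.
Normalization: ∫|φ|² dx = 1.7333.
⟨x⟩ = 0.0000 and ⟨x²⟩ = 0.67600.
(Δx)² = 0.67600 − (0.0000)² = 0.67600.

0.676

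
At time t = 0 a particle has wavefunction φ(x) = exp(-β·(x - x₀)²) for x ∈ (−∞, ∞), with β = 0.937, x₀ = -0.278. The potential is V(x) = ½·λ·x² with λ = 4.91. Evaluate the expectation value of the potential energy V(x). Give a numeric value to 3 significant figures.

0.845

⟨V⟩ = ∫ V(x)·|φ|² dx / ∫|φ|² dx.
Gaussian moments (u = x − x₀): ∫u^(2j)·e^(−2βu²) du = (2j−1)!!/(4β)^j · √(π/(2β)), odd powers integrate to 0; here √(π/(2β)) = 1.2948.
State is unnormalized: ∫|φ|² dx = 1.2948, and ∫φ*·V(x)·φ dx = 1.0937, so ⟨V⟩ = 1.0937 / 1.2948.
⟨V⟩ = 0.84475.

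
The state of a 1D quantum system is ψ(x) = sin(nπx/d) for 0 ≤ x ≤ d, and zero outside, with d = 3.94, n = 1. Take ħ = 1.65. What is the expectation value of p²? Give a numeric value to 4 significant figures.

p² ψ = −ħ² d²ψ/dx²; ⟨p²⟩ = −ħ² ∫ ψ*·ψ'' dx / ∫|ψ|² dx.
d/dx sin(nπx/d) = (nπ/d)·cos(nπx/d) and d²/dx² sin(nπx/d) = −(nπ/d)²·sin(nπx/d); on 0 ≤ x ≤ d, ∫sin²(nπx/d) dx = d/2 and ∫sin(nπx/d)·cos(nπx/d) dx = 0.
State is unnormalized: ∫|ψ|² dx = 1.9700, and ∫ψ*·(−ħ² ψ'') dx = 3.4099, so ⟨p²⟩ = 3.4099 / 1.9700.
⟨p²⟩ = 1.7309.

1.731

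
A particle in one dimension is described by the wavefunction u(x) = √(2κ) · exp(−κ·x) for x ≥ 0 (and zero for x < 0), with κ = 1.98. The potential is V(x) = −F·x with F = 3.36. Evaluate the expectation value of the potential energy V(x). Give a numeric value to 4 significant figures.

⟨V⟩ = ∫ V(x)·|u|² dx.
Every integrand reduces to terms xʲ·e^(−2κx) on [0, ∞); use ∫₀^∞ xʲ·e^(−2κx) dx = j!/(2κ)^(j+1).
⟨V⟩ = -0.84848.

-0.8485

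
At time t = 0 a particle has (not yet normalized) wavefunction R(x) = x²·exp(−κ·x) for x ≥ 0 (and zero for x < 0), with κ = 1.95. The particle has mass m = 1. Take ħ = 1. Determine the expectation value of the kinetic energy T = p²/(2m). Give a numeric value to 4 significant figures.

0.6338

T = −(ħ²/2m) d²/dx², so ⟨T⟩ = −(ħ²/2m) ∫ R*·R'' dx / ∫|R|² dx; with m = 1.
Differentiate x²·exp(−κ·x) with the product rule; every integrand then reduces to terms xʲ·e^(−2κx) on [0, ∞), with ∫₀^∞ xʲ·e^(−2κx) dx = j!/(2κ)^(j+1).
State is unnormalized: ∫|R|² dx = 0.026600, and ∫R*·(−ħ²/2m · R'') dx = 0.016858, so ⟨T⟩ = 0.016858 / 0.026600.
⟨T⟩ = 0.63375.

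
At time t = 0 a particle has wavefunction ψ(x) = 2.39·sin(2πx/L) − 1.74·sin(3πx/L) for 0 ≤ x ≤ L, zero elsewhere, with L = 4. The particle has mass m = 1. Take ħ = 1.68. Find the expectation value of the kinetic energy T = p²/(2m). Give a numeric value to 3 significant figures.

T = −(ħ²/2m) d²/dx², so ⟨T⟩ = −(ħ²/2m) ∫ ψ*·ψ'' dx / ∫|ψ|² dx; with m = 1.
d²/dx² sin(jπx/L) = −(jπ/L)²·sin(jπx/L); on 0 ≤ x ≤ L, ∫sin²(jπx/L) dx = L/2 and ∫sin(jπx/L)·sin(lπx/L) dx = 0 for j ≠ l, so only diagonal terms survive in ∫|ψ|² and ∫ψ·ψ″; ∫ψ·ψ′ dx = [ψ²/2] between the walls = 0.
State is unnormalized: ∫|ψ|² dx = 17.479, and ∫ψ*·(−ħ²/2m · ψ'') dx = 87.218, so ⟨T⟩ = 87.218 / 17.479.
⟨T⟩ = 4.9898.

4.99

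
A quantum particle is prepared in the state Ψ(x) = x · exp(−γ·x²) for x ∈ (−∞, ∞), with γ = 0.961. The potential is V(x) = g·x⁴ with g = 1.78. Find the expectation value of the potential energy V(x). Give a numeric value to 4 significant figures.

1.807

⟨V⟩ = ∫ V(x)·|Ψ|² dx / ∫|Ψ|² dx.
Expand each integrand as polynomial × e^(−2γx²) and use ∫x^(2j)·e^(−2γx²) dx = (2j−1)!!/(4γ)^j · √(π/(2γ)), odd powers → 0; here √(π/(2γ)) = 1.2785.
State is unnormalized: ∫|Ψ|² dx = 0.33259, and ∫Ψ*·V(x)·Ψ dx = 0.60098, so ⟨V⟩ = 0.60098 / 0.33259.
⟨V⟩ = 1.8069.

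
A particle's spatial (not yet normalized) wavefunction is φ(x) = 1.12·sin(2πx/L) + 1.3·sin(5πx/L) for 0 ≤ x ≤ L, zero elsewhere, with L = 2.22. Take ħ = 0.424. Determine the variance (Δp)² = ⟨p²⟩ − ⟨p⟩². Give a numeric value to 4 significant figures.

5.780

Compute ⟨p⟩ and ⟨p²⟩ separately; (Δp)² = ⟨p²⟩ − ⟨p⟩².
d²/dx² sin(jπx/L) = −(jπ/L)²·sin(jπx/L); on 0 ≤ x ≤ L, ∫sin²(jπx/L) dx = L/2 and ∫sin(jπx/L)·sin(lπx/L) dx = 0 for j ≠ l, so only diagonal terms survive in ∫|φ|² and ∫φ·φ″; ∫φ·φ′ dx = [φ²/2] between the walls = 0.
Normalization: ∫|φ|² dx = 3.2683.
⟨p⟩ = 0.0000 and ⟨p²⟩ = 5.7795.
(Δp)² = 5.7795 − (0.0000)² = 5.7795.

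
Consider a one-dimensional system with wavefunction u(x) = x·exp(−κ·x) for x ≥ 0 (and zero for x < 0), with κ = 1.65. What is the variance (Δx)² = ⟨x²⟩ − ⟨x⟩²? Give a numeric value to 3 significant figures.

Compute ⟨x⟩ and ⟨x²⟩ separately, then (Δx)² = ⟨x²⟩ − ⟨x⟩².
Every integrand reduces to terms xʲ·e^(−2κx) on [0, ∞); use ∫₀^∞ xʲ·e^(−2κx) dx = j!/(2κ)^(j+1).
Normalization: ∫|u|² dx = 0.055653.
⟨x⟩ = 0.90909 and ⟨x²⟩ = 1.1019.
(Δx)² = 1.1019 − (0.90909)² = 0.27548.

0.275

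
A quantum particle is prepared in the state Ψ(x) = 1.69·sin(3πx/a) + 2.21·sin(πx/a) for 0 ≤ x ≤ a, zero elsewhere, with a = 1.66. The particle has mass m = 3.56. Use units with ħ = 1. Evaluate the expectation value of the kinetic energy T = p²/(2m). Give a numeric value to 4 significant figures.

T = −(ħ²/2m) d²/dx², so ⟨T⟩ = −(ħ²/2m) ∫ Ψ*·Ψ'' dx / ∫|Ψ|² dx; with m = 3.56.
d²/dx² sin(jπx/a) = −(jπ/a)²·sin(jπx/a); on 0 ≤ x ≤ a, ∫sin²(jπx/a) dx = a/2 and ∫sin(jπx/a)·sin(lπx/a) dx = 0 for j ≠ l, so only diagonal terms survive in ∫|Ψ|² and ∫Ψ·Ψ″; ∫Ψ·Ψ′ dx = [Ψ²/2] between the walls = 0.
State is unnormalized: ∫|Ψ|² dx = 6.4244, and ∫Ψ*·(−ħ²/2m · Ψ'') dx = 12.772, so ⟨T⟩ = 12.772 / 6.4244.
⟨T⟩ = 1.9880.

1.988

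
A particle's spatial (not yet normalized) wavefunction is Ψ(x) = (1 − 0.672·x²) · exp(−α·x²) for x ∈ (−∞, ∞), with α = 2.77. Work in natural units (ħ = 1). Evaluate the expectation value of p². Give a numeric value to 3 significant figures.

p² Ψ = −ħ² d²Ψ/dx²; ⟨p²⟩ = −ħ² ∫ Ψ*·Ψ'' dx / ∫|Ψ|² dx.
Expand each integrand as polynomial × e^(−2αx²) and use ∫x^(2j)·e^(−2αx²) dx = (2j−1)!!/(4α)^j · √(π/(2α)), odd powers → 0; here √(π/(2α)) = 0.75304. Differentiate with the product rule, d/dx e^(−αx²) = −2αx·e^(−αx²).
State is unnormalized: ∫|Ψ|² dx = 0.67001, and ∫Ψ*·(−ħ² Ψ'') dx = 2.3927, so ⟨p²⟩ = 2.3927 / 0.67001.
⟨p²⟩ = 3.5711.

3.57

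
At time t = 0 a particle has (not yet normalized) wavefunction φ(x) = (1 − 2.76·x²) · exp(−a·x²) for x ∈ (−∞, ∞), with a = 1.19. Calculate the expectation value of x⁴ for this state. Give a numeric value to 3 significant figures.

1.09

⟨x⁴⟩ = ∫ x⁴·|φ|² dx / ∫|φ|² dx (integrals over the domain).
Expand each integrand as polynomial × e^(−2ax²) and use ∫x^(2j)·e^(−2ax²) dx = (2j−1)!!/(4a)^j · √(π/(2a)), odd powers → 0; here √(π/(2a)) = 1.1489.
State is unnormalized: ∫|φ|² dx = 0.97537, and ∫φ*·x⁴·φ dx = 1.0601, so ⟨x⁴⟩ = 1.0601 / 0.97537.
⟨x⁴⟩ = 1.0869.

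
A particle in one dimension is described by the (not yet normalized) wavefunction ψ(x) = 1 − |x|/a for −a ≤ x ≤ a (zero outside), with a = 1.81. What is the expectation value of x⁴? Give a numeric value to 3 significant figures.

⟨x⁴⟩ = ∫ x⁴·|ψ|² dx / ∫|ψ|² dx (integrals over the domain).
ψ is even, so ∫ over [−a, a] = 2∫₀ᵃ with ψ = 1 − x/a there: ∫₀ᵃ (1 − x/a)² dx = a/3, ∫₀ᵃ x²(1 − x/a)² dx = a³/30, ∫₀ᵃ x⁴(1 − x/a)² dx = a⁵/105.
State is unnormalized: ∫|ψ|² dx = 1.2067, and ∫ψ*·x⁴·ψ dx = 0.37003, so ⟨x⁴⟩ = 0.37003 / 1.2067.
⟨x⁴⟩ = 0.30665.

0.307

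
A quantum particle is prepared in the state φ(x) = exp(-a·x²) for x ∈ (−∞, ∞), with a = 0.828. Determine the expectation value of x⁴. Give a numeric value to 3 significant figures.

0.273

⟨x⁴⟩ = ∫ x⁴·|φ|² dx / ∫|φ|² dx (integrals over the domain).
Gaussian moments: ∫x^(2j)·e^(−2ax²) dx = (2j−1)!!/(4a)^j · √(π/(2a)), odd powers integrate to 0; here √(π/(2a)) = 1.3774.
State is unnormalized: ∫|φ|² dx = 1.3774, and ∫φ*·x⁴·φ dx = 0.37669, so ⟨x⁴⟩ = 0.37669 / 1.3774.
⟨x⁴⟩ = 0.27349.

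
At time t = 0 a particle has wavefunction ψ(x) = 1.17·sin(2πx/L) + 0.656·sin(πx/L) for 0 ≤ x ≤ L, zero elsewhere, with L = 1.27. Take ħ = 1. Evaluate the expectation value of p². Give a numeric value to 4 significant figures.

20.09

p² ψ = −ħ² d²ψ/dx²; ⟨p²⟩ = −ħ² ∫ ψ*·ψ'' dx / ∫|ψ|² dx.
d²/dx² sin(jπx/L) = −(jπ/L)²·sin(jπx/L); on 0 ≤ x ≤ L, ∫sin²(jπx/L) dx = L/2 and ∫sin(jπx/L)·sin(lπx/L) dx = 0 for j ≠ l, so only diagonal terms survive in ∫|ψ|² and ∫ψ·ψ″; ∫ψ·ψ′ dx = [ψ²/2] between the walls = 0.
State is unnormalized: ∫|ψ|² dx = 1.1425, and ∫ψ*·(−ħ² ψ'') dx = 22.949, so ⟨p²⟩ = 22.949 / 1.1425.
⟨p²⟩ = 20.086.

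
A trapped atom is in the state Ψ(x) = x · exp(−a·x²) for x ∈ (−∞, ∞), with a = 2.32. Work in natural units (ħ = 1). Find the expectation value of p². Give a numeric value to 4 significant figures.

p² Ψ = −ħ² d²Ψ/dx²; ⟨p²⟩ = −ħ² ∫ Ψ*·Ψ'' dx / ∫|Ψ|² dx.
Expand each integrand as polynomial × e^(−2ax²) and use ∫x^(2j)·e^(−2ax²) dx = (2j−1)!!/(4a)^j · √(π/(2a)), odd powers → 0; here √(π/(2a)) = 0.82284. Differentiate with the product rule, d/dx e^(−ax²) = −2ax·e^(−ax²).
State is unnormalized: ∫|Ψ|² dx = 0.088668, and ∫Ψ*·(−ħ² Ψ'') dx = 0.61713, so ⟨p²⟩ = 0.61713 / 0.088668.
⟨p²⟩ = 6.9600.

6.960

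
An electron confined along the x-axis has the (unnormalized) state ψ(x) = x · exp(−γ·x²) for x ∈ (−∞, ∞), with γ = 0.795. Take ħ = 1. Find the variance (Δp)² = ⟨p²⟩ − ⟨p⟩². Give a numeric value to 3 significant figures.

2.39

Compute ⟨p⟩ and ⟨p²⟩ separately; (Δp)² = ⟨p²⟩ − ⟨p⟩².
Expand each integrand as polynomial × e^(−2γx²) and use ∫x^(2j)·e^(−2γx²) dx = (2j−1)!!/(4γ)^j · √(π/(2γ)), odd powers → 0; here √(π/(2γ)) = 1.4056. Differentiate with the product rule, d/dx e^(−γx²) = −2γx·e^(−γx²).
Normalization: ∫|ψ|² dx = 0.44203.
⟨p⟩ = 0.0000 and ⟨p²⟩ = 2.3850.
(Δp)² = 2.3850 − (0.0000)² = 2.3850.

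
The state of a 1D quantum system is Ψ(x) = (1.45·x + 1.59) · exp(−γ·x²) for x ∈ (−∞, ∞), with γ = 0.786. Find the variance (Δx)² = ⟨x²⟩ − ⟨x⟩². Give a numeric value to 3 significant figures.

0.241

Compute ⟨x⟩ and ⟨x²⟩ separately, then (Δx)² = ⟨x²⟩ − ⟨x⟩².
Expand each integrand as polynomial × e^(−2γx²) and use ∫x^(2j)·e^(−2γx²) dx = (2j−1)!!/(4γ)^j · √(π/(2γ)), odd powers → 0; here √(π/(2γ)) = 1.4137.
Normalization: ∫|Ψ|² dx = 4.5193.
⟨x⟩ = 0.45877 and ⟨x²⟩ = 0.45114.
(Δx)² = 0.45114 − (0.45877)² = 0.24067.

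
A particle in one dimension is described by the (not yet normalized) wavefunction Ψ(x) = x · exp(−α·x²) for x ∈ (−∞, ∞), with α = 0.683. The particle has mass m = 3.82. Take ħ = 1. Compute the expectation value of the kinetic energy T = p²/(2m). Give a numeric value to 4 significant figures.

0.2682

T = −(ħ²/2m) d²/dx², so ⟨T⟩ = −(ħ²/2m) ∫ Ψ*·Ψ'' dx / ∫|Ψ|² dx; with m = 3.82.
Expand each integrand as polynomial × e^(−2αx²) and use ∫x^(2j)·e^(−2αx²) dx = (2j−1)!!/(4α)^j · √(π/(2α)), odd powers → 0; here √(π/(2α)) = 1.5165. Differentiate with the product rule, d/dx e^(−αx²) = −2αx·e^(−αx²).
State is unnormalized: ∫|Ψ|² dx = 0.55510, and ∫Ψ*·(−ħ²/2m · Ψ'') dx = 0.14887, so ⟨T⟩ = 0.14887 / 0.55510.
⟨T⟩ = 0.26819.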